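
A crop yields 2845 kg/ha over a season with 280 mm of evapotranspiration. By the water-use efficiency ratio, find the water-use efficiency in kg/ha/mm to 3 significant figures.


Approach: apply the water-use efficiency ratio, WUE = yield/ET.
WUE = 2845 / 280 = 10.2 kg/ha/mm
Therefore the water-use efficiency = 10.2 kg/ha/mm.


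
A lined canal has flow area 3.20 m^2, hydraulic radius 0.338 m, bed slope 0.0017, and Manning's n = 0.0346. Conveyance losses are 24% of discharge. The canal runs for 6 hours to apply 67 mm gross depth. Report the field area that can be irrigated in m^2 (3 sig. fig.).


Approach: apply Manning's equation with a conveyance and depth budget, Q = (1/n)*A*R^(2/3)*S^(1/2); Q_field = Q*(1-loss); Area = Q_field*t/(d/1000).
Step 1 — canal discharge (Manning's equation):
  Q = (1/0.0346) * 3.20 * 0.338^(2/3) * 0.0017^(1/2) = 1.8503 m^3/s
Step 2 — delivered flow: Q_field = 1.8503*(1 - 24/100) = 1.4062 m^3/s
Step 3 — volume delivered: V = 1.4062 * 6*3600 = 30375 m^3
Step 4 — area served: A = V / (depth/1000) = 30375 / 0.067 = 453000 m^2
Therefore the field area that can be irrigated = 453000 m^2.


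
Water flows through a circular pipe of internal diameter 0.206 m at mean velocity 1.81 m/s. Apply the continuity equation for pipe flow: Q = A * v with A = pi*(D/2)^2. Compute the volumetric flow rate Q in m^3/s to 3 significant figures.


A = pi*(0.206/2)^2 = 0.033329 m^2
Q = 0.033329 * 1.81 = 0.0603 m^3/s
Therefore the volumetric flow rate Q = 0.0603 m^3/s.


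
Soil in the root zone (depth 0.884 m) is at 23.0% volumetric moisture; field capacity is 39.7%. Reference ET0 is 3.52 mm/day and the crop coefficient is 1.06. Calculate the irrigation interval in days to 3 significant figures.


Approach: apply soil-water budget scheduling, SMD = (FC-theta)/100*depth*1000; ETc = ET0*Kc; interval = SMD/ETc.
Step 1 — soil moisture deficit:
  SMD = (39.7 - 23.0)/100 * 0.884 * 1000 = 147.63 mm
Step 2 — daily crop ET (ETc = ET0*Kc):
  ETc = 3.52 * 1.06 = 3.7312 mm/day
Step 3 — irrigation interval (SMD/ETc):
  interval = 147.63 / 3.7312 = 39.6 days
Therefore the irrigation interval = 39.6 days.


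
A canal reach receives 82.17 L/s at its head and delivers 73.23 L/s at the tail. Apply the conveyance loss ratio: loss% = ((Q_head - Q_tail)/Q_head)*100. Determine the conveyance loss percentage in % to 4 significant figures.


loss = ((82.17 - 73.23)/82.17)*100 = 10.88 %
Therefore the conveyance loss percentage = 10.88 %.


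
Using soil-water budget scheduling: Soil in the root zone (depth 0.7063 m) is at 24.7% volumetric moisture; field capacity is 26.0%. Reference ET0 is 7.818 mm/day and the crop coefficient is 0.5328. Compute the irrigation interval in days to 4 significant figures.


Approach: apply soil-water budget scheduling, SMD = (FC-theta)/100*depth*1000; ETc = ET0*Kc; interval = SMD/ETc.
Step 1 — soil moisture deficit:
  SMD = (26.0 - 24.7)/100 * 0.7063 * 1000 = 9.18190 mm
Step 2 — daily crop ET (ETc = ET0*Kc):
  ETc = 7.818 * 0.5328 = 4.16543 mm/day
Step 3 — irrigation interval (SMD/ETc):
  interval = 9.18190 / 4.16543 = 2.204 days
Therefore the irrigation interval = 2.204 days.


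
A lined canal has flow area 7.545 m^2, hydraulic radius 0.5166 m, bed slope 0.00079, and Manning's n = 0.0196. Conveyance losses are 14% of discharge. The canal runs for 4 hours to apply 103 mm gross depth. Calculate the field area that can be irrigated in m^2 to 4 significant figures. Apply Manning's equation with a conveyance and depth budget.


Approach: apply Manning's equation with a conveyance and depth budget, Q = (1/n)*A*R^(2/3)*S^(1/2); Q_field = Q*(1-loss); Area = Q_field*t/(d/1000).
Step 1 — canal discharge (Manning's equation):
  Q = (1/0.0196) * 7.545 * 0.5166^(2/3) * 0.00079^(1/2) = 6.96605 m^3/s
Step 2 — delivered flow: Q_field = 6.96605*(1 - 14/100) = 5.99080 m^3/s
Step 3 — volume delivered: V = 5.99080 * 4*3600 = 86267.5 m^3
Step 4 — area served: A = V / (depth/1000) = 86267.5 / 0.103 = 837500 m^2
Therefore the field area that can be irrigated = 837500 m^2.


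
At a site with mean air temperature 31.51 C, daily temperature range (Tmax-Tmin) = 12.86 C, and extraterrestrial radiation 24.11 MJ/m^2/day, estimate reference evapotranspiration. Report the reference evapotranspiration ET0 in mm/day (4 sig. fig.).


Approach: apply the Hargreaves-Samani method, ET0 = 0.0023*(Tmean+17.8)*sqrt(Tmax-Tmin)*0.408*Ra.
ET0 = 0.0023*(31.51+17.8)*sqrt(12.86)*0.408*24.11 = 4.001 mm/day
Therefore the reference evapotranspiration ET0 = 4.001 mm/day.


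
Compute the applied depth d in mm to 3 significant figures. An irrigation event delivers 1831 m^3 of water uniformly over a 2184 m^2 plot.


Approach: apply depth from volume over area, d = (V/A)*1000.
d = (1831 / 2184) * 1000 = 838 mm
Therefore the applied depth d = 838 mm.


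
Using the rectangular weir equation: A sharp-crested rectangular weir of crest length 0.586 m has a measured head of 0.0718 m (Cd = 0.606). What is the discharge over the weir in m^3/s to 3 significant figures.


Approach: apply the rectangular weir equation, Q = (2/3)*Cd*L*sqrt(2g)*H^1.5.
Q = (2/3)*0.606*0.586*sqrt(2*9.81)*0.0718^1.5 = 0.0202 m^3/s
Therefore the discharge over the weir = 0.0202 m^3/s.


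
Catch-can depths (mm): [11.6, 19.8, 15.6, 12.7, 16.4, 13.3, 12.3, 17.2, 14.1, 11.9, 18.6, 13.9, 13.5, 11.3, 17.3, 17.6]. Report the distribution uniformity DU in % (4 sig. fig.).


Approach: apply the low-quarter distribution uniformity, DU = (mean of lowest quarter of readings / overall mean)*100.
sorted lowest 4 of 16: [11.3, 11.6, 11.9, 12.3] -> mean = 11.7750 mm
overall mean = 14.8187 mm
DU = (11.7750/14.8187)*100 = 79.46 %
Therefore the distribution uniformity DU = 79.46 %.


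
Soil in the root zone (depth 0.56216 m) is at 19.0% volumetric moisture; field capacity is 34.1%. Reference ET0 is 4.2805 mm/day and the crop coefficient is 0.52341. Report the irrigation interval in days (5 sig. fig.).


Approach: apply soil-water budget scheduling, SMD = (FC-theta)/100*depth*1000; ETc = ET0*Kc; interval = SMD/ETc.
Step 1 — soil moisture deficit:
  SMD = (34.1 - 19.0)/100 * 0.56216 * 1000 = 84.88616 mm
Step 2 — daily crop ET (ETc = ET0*Kc):
  ETc = 4.2805 * 0.52341 = 2.240457 mm/day
Step 3 — irrigation interval (SMD/ETc):
  interval = 84.88616 / 2.240457 = 37.888 days
Therefore the irrigation interval = 37.888 days.


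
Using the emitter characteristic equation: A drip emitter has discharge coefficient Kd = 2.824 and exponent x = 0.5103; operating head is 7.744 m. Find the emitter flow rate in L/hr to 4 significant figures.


Approach: apply the emitter characteristic equation, q = Kd * h^x.
q = 2.824 * 7.744^0.5103 = 8.026 L/hr
Therefore the emitter flow rate = 8.026 L/hr.


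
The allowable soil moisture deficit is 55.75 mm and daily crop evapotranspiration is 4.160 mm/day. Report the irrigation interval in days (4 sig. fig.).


Approach: apply the irrigation interval relation, interval = SMD / ETc.
interval = 55.75 / 4.160 = 13.40 days
Therefore the irrigation interval = 13.40 days.


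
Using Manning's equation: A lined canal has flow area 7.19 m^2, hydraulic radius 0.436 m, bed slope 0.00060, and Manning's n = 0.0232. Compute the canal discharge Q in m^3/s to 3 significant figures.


Approach: apply Manning's equation, Q = (1/n)*A*R^(2/3)*S^(1/2).
Q = (1/0.0232) * 7.19 * 0.436^(2/3) * 0.00060^(1/2) = 4.36 m^3/s
Therefore the canal discharge Q = 4.36 m^3/s.


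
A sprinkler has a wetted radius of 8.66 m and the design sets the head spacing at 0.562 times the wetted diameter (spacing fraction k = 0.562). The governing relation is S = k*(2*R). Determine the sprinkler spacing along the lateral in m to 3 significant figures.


S = 0.562 * (2 * 8.66) = 9.73 m
Therefore the sprinkler spacing along the lateral = 9.73 m.


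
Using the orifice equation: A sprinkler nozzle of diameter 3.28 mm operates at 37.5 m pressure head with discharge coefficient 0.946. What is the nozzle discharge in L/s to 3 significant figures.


Approach: apply the orifice equation, Q = Cd*A*sqrt(2*g*h), A = pi*(d/2)^2.
A = pi*(3.28e-3/2)^2 = 8.4496e-06 m^2
Q = 0.946 * 8.4496e-06 * sqrt(2*9.81*37.5) * 1000 = 0.217 L/s
Therefore the nozzle discharge = 0.217 L/s.


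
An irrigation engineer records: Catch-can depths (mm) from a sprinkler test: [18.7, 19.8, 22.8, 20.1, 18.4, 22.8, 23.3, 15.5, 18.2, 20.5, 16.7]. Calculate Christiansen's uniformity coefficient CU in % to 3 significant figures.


Approach: apply Christiansen's uniformity coefficient, CU = (1 - mean_abs_deviation/mean)*100.
mean = 19.709 mm
mean |d_i - mean| = 2.0083 mm
CU = (1 - 2.0083/19.709)*100 = 89.8 %
Therefore Christiansen's uniformity coefficient CU = 89.8 %.


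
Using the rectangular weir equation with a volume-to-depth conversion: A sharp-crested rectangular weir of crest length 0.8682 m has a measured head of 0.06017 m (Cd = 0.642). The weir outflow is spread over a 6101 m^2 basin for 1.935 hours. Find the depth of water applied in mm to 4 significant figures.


Approach: apply the rectangular weir equation with a volume-to-depth conversion, Q = (2/3)*Cd*L*sqrt(2g)*H^1.5; d = Q*t/A * 1000.
Step 1 — weir discharge:
  Q = (2/3)*0.642*0.8682*sqrt(2*9.81)*0.06017^1.5 = 0.0242931 m^3/s
Step 2 — volume: V = 0.0242931 * 1.935*3600 = 169.226 m^3
Step 3 — depth: d = V/A * 1000 = 169.226/6101 * 1000 = 27.74 mm
Therefore the depth of water applied = 27.74 mm.


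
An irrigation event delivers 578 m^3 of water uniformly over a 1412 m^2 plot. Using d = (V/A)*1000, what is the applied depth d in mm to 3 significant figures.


d = (578 / 1412) * 1000 = 409 mm
Therefore the applied depth d = 409 mm.


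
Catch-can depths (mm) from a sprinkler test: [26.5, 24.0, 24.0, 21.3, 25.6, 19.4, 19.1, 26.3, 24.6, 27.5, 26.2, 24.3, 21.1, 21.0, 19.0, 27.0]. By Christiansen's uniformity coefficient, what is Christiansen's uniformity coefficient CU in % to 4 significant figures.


Approach: apply Christiansen's uniformity coefficient, CU = (1 - mean_abs_deviation/mean)*100.
mean = 23.5562 mm
mean |d_i - mean| = 2.55469 mm
CU = (1 - 2.55469/23.5562)*100 = 89.15 %
Therefore Christiansen's uniformity coefficient CU = 89.15 %.


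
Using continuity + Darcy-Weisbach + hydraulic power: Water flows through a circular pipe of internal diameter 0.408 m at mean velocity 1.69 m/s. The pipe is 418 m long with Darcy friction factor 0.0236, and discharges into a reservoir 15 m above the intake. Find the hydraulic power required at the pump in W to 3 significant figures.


Approach: apply continuity + Darcy-Weisbach + hydraulic power, Q = A*v; hf = f*(L/D)*(v^2/(2g)); H = static + hf; P = rho*g*Q*H.
Step 1 — flow rate (continuity, Q = A*v):
  A = pi*(0.408/2)^2 = 0.13074 m^2
  Q = 0.13074 * 1.69 = 0.22095 m^3/s
Step 2 — friction head loss (Darcy-Weisbach):
  hf = 0.0236 * (418/0.408) * (1.69^2 / (2*9.81))
  hf = 3.5197 m
Step 3 — total head: H = 15 + 3.5197 = 18.520 m
Step 4 — hydraulic power (P = rho*g*Q*H):
  P = 1000 * 9.81 * 0.22095 * 18.520 = 40100 W
Therefore the hydraulic power required at the pump = 40100 W.


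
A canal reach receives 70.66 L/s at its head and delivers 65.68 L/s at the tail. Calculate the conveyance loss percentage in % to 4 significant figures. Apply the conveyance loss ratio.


Approach: apply the conveyance loss ratio, loss% = ((Q_head - Q_tail)/Q_head)*100.
loss = ((70.66 - 65.68)/70.66)*100 = 7.048 %
Therefore the conveyance loss percentage = 7.048 %.


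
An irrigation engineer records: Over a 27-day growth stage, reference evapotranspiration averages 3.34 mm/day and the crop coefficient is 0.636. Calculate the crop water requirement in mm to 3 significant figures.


Approach: apply the crop water requirement relation, CWR = ET0 * Kc * days.
CWR = 3.34 * 0.636 * 27 = 57.4 mm
Therefore the crop water requirement = 57.4 mm.


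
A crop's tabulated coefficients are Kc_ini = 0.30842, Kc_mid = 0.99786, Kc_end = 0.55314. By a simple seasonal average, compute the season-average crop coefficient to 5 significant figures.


Approach: apply a simple seasonal average, Kc_avg = (Kc_ini + Kc_mid + Kc_end)/3.
Kc_avg = (0.30842 + 0.99786 + 0.55314)/3 = 0.61981
Therefore the season-average crop coefficient = 0.61981.


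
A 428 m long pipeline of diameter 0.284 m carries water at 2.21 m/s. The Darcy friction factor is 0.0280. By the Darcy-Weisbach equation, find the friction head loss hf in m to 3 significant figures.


Approach: apply the Darcy-Weisbach equation, hf = f*(L/D)*(v^2/(2g)).
hf = 0.0280 * (428/0.284) * (2.21^2 / (2*9.81))
hf = 10.5 m
Therefore the friction head loss hf = 10.5 m.


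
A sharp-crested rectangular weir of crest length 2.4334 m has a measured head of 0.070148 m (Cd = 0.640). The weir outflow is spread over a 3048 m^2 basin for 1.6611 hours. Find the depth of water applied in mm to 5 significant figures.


Approach: apply the rectangular weir equation with a volume-to-depth conversion, Q = (2/3)*Cd*L*sqrt(2g)*H^1.5; d = Q*t/A * 1000.
Step 1 — weir discharge:
  Q = (2/3)*0.640*2.4334*sqrt(2*9.81)*0.070148^1.5 = 0.08544264 m^3/s
Step 2 — volume: V = 0.08544264 * 1.6611*3600 = 510.9436 m^3
Step 3 — depth: d = V/A * 1000 = 510.9436/3048 * 1000 = 167.63 mm
Therefore the depth of water applied = 167.63 mm.


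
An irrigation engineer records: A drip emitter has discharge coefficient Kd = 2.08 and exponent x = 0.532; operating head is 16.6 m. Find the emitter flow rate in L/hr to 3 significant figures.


Approach: apply the emitter characteristic equation, q = Kd * h^x.
q = 2.08 * 16.6^0.532 = 9.27 L/hr
Therefore the emitter flow rate = 9.27 L/hr.


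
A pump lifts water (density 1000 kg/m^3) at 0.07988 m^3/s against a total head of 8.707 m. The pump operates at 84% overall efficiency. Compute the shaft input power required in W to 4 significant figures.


Approach: apply hydraulic power then efficiency conversion, P = rho*g*Q*H; P_in = P/eta.
Step 1 — hydraulic power (P = rho*g*Q*H):
  P = 1000 * 9.81 * 0.07988 * 8.707 = 6823.00 W
Step 2 — input power: P_in = P/eta = 6823.00 / 0.84 = 8123 W
Therefore the shaft input power required = 8123 W.


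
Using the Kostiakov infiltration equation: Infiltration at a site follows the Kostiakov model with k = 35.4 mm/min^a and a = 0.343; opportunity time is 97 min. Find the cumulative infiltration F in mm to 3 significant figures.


Approach: apply the Kostiakov infiltration equation, F = k*t^a.
F = 35.4 * 97^0.343 = 170 mm
Therefore the cumulative infiltration F = 170 mm.


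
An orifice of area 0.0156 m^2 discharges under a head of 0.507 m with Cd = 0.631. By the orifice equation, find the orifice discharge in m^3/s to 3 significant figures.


Approach: apply the orifice equation, Q = Cd*A*sqrt(2*g*h).
Q = 0.631 * 0.0156 * sqrt(2*9.81*0.507) = 0.0310 m^3/s
Therefore the orifice discharge = 0.0310 m^3/s.


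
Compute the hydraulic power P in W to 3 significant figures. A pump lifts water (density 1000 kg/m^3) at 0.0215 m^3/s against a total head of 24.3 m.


Approach: apply the hydraulic power relation, P = rho*g*Q*H.
P = 1000 * 9.81 * 0.0215 * 24.3 = 5130 W
Therefore the hydraulic power P = 5130 W.


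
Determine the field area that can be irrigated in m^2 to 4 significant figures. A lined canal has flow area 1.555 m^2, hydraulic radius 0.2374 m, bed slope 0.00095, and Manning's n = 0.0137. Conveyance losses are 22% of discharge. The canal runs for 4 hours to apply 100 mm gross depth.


Approach: apply Manning's equation with a conveyance and depth budget, Q = (1/n)*A*R^(2/3)*S^(1/2); Q_field = Q*(1-loss); Area = Q_field*t/(d/1000).
Step 1 — canal discharge (Manning's equation):
  Q = (1/0.0137) * 1.555 * 0.2374^(2/3) * 0.00095^(1/2) = 1.34130 m^3/s
Step 2 — delivered flow: Q_field = 1.34130*(1 - 22/100) = 1.04621 m^3/s
Step 3 — volume delivered: V = 1.04621 * 4*3600 = 15065.5 m^3
Step 4 — area served: A = V / (depth/1000) = 15065.5 / 0.1 = 150700 m^2
Therefore the field area that can be irrigated = 150700 m^2.


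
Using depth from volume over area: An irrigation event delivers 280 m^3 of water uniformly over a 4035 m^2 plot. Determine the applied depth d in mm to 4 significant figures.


Approach: apply depth from volume over area, d = (V/A)*1000.
d = (280 / 4035) * 1000 = 69.39 mm
Therefore the applied depth d = 69.39 mm.


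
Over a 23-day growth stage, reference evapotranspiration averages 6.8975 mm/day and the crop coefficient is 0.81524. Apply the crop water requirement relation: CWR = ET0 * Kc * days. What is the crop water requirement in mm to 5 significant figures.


CWR = 6.8975 * 0.81524 * 23 = 129.33 mm
Therefore the crop water requirement = 129.33 mm.


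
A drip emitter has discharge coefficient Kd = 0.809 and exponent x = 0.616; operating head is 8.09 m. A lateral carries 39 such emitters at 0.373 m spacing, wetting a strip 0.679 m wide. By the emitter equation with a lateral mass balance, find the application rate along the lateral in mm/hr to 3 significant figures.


Approach: apply the emitter equation with a lateral mass balance, q = Kd*h^x; Q = n*q; rate = Q/(n*spacing*width).
Step 1 — single emitter flow (q = Kd*h^x):
  q = 0.809 * 8.09^0.616 = 2.9325 L/hr
Step 2 — total lateral flow: Q = 39 * 2.9325 = 114.37 L/hr
Step 3 — wetted area: A = 39 * 0.373 * 0.679 = 9.8774 m^2
Step 4 — application rate: Q/A = 114.37/9.8774 = 11.6 mm/hr
Therefore the application rate along the lateral = 11.6 mm/hr.


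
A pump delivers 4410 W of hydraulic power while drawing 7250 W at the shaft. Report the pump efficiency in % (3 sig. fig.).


Approach: apply the efficiency ratio, eta = (P_out/P_in)*100.
eta = (4410 / 7250) * 100 = 60.8 %
Therefore the pump efficiency = 60.8 %.


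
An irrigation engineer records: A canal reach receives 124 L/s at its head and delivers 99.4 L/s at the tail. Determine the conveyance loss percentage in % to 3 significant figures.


Approach: apply the conveyance loss ratio, loss% = ((Q_head - Q_tail)/Q_head)*100.
loss = ((124 - 99.4)/124)*100 = 19.8 %
Therefore the conveyance loss percentage = 19.8 %.


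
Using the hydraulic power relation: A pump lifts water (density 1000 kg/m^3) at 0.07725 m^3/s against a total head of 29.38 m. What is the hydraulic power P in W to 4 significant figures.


Approach: apply the hydraulic power relation, P = rho*g*Q*H.
P = 1000 * 9.81 * 0.07725 * 29.38 = 22260 W
Therefore the hydraulic power P = 22260 W.


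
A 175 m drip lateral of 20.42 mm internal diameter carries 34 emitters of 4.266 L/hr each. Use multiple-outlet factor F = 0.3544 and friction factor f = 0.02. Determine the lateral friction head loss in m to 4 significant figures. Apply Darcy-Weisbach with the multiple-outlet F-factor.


Approach: apply Darcy-Weisbach with the multiple-outlet F-factor, Q = n*q/(3600*1000) m^3/s; v = Q/A; hf = F*f*(L/D)*(v^2/(2g)).
Q = 34*4.266/(3600*1000) = 4.02900e-05 m^3/s
A = pi*(20.42e-3/2)^2 = 3.27492e-04 m^2, so v = Q/A = 0.123026 m/s
hf = 0.3544*0.02*(175/0.02042)*(0.123026^2/(2*9.81)) = 0.04686 m
Therefore the lateral friction head loss = 0.04686 m.


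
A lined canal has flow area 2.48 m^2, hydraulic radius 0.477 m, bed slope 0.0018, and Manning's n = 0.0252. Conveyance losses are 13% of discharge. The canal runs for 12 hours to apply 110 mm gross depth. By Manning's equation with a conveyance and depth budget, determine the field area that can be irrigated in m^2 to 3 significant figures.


Approach: apply Manning's equation with a conveyance and depth budget, Q = (1/n)*A*R^(2/3)*S^(1/2); Q_field = Q*(1-loss); Area = Q_field*t/(d/1000).
Step 1 — canal discharge (Manning's equation):
  Q = (1/0.0252) * 2.48 * 0.477^(2/3) * 0.0018^(1/2) = 2.5490 m^3/s
Step 2 — delivered flow: Q_field = 2.5490*(1 - 13/100) = 2.2176 m^3/s
Step 3 — volume delivered: V = 2.2176 * 12*3600 = 95801 m^3
Step 4 — area served: A = V / (depth/1000) = 95801 / 0.11 = 871000 m^2
Therefore the field area that can be irrigated = 871000 m^2.


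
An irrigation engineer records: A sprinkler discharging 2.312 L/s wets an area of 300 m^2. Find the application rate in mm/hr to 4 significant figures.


Approach: apply the application rate relation, rate = (Q/A)*3600.
rate = (2.312 / 300) * 3600 = 27.74 mm/hr
Therefore the application rate = 27.74 mm/hr.


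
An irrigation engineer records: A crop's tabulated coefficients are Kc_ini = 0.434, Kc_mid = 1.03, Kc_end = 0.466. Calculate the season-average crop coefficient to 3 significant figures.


Approach: apply a simple seasonal average, Kc_avg = (Kc_ini + Kc_mid + Kc_end)/3.
Kc_avg = (0.434 + 1.03 + 0.466)/3 = 0.643
Therefore the season-average crop coefficient = 0.643.


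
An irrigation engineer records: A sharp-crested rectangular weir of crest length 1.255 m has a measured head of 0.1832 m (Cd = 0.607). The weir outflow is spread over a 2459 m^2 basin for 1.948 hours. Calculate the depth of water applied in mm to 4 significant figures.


Approach: apply the rectangular weir equation with a volume-to-depth conversion, Q = (2/3)*Cd*L*sqrt(2g)*H^1.5; d = Q*t/A * 1000.
Step 1 — weir discharge:
  Q = (2/3)*0.607*1.255*sqrt(2*9.81)*0.1832^1.5 = 0.176392 m^3/s
Step 2 — volume: V = 0.176392 * 1.948*3600 = 1237.00 m^3
Step 3 — depth: d = V/A * 1000 = 1237.00/2459 * 1000 = 503.1 mm
Therefore the depth of water applied = 503.1 mm.


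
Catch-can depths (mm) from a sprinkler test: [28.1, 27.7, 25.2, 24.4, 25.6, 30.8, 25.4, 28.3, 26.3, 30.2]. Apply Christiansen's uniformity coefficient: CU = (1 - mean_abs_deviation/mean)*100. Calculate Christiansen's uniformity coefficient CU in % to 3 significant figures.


mean = 27.200 mm
mean |d_i - mean| = 1.8200 mm
CU = (1 - 1.8200/27.200)*100 = 93.3 %
Therefore Christiansen's uniformity coefficient CU = 93.3 %.


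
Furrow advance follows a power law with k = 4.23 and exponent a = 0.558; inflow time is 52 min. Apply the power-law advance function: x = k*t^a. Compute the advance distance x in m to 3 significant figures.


x = 4.23 * 52^0.558 = 38.4 m
Therefore the advance distance x = 38.4 m.


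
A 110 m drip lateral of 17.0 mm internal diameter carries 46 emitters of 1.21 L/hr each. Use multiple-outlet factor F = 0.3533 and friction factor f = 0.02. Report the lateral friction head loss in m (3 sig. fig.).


Approach: apply Darcy-Weisbach with the multiple-outlet F-factor, Q = n*q/(3600*1000) m^3/s; v = Q/A; hf = F*f*(L/D)*(v^2/(2g)).
Q = 46*1.21/(3600*1000) = 1.5461e-05 m^3/s
A = pi*(17.0e-3/2)^2 = 2.2698e-04 m^2, so v = Q/A = 0.068117 m/s
hf = 0.3533*0.02*(110/0.0170)*(0.068117^2/(2*9.81)) = 0.0108 m
Therefore the lateral friction head loss = 0.0108 m.


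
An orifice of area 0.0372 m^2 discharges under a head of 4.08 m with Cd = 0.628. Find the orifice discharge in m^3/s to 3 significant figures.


Approach: apply the orifice equation, Q = Cd*A*sqrt(2*g*h).
Q = 0.628 * 0.0372 * sqrt(2*9.81*4.08) = 0.209 m^3/s
Therefore the orifice discharge = 0.209 m^3/s.


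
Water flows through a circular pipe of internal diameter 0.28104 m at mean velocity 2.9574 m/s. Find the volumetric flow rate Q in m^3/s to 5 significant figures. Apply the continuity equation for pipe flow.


Approach: apply the continuity equation for pipe flow, Q = A * v with A = pi*(D/2)^2.
A = pi*(0.28104/2)^2 = 0.06203348 m^2
Q = 0.06203348 * 2.9574 = 0.18346 m^3/s
Therefore the volumetric flow rate Q = 0.18346 m^3/s.


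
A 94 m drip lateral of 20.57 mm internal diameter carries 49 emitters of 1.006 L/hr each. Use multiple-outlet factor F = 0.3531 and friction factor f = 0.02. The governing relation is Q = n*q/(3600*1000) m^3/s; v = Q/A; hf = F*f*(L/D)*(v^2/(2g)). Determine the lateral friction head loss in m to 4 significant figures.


Q = 49*1.006/(3600*1000) = 1.36928e-05 m^3/s
A = pi*(20.57e-3/2)^2 = 3.32322e-04 m^2, so v = Q/A = 0.0412034 m/s
hf = 0.3531*0.02*(94/0.02057)*(0.0412034^2/(2*9.81)) = 0.002792 m
Therefore the lateral friction head loss = 0.002792 m.


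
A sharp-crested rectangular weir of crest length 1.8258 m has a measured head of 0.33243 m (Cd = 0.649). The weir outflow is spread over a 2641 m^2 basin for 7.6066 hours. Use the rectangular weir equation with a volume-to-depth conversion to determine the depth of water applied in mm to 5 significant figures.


Approach: apply the rectangular weir equation with a volume-to-depth conversion, Q = (2/3)*Cd*L*sqrt(2g)*H^1.5; d = Q*t/A * 1000.
Step 1 — weir discharge:
  Q = (2/3)*0.649*1.8258*sqrt(2*9.81)*0.33243^1.5 = 0.6706663 m^3/s
Step 2 — volume: V = 0.6706663 * 7.6066*3600 = 18365.36 m^3
Step 3 — depth: d = V/A * 1000 = 18365.36/2641 * 1000 = 6953.9 mm
Therefore the depth of water applied = 6953.9 mm.


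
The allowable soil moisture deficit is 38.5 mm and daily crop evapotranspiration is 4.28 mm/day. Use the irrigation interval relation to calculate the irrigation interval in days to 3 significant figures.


Approach: apply the irrigation interval relation, interval = SMD / ETc.
interval = 38.5 / 4.28 = 9.00 days
Therefore the irrigation interval = 9.00 days.


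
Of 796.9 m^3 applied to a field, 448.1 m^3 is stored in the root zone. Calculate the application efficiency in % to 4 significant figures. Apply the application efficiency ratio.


Approach: apply the application efficiency ratio, Ea = (stored/applied)*100.
Ea = (448.1/796.9)*100 = 56.23 %
Therefore the application efficiency = 56.23 %.


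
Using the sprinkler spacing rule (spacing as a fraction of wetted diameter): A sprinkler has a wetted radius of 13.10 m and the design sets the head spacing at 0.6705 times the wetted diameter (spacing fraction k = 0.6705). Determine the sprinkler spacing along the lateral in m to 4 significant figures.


Approach: apply the sprinkler spacing rule (spacing as a fraction of wetted diameter), S = k*(2*R).
S = 0.6705 * (2 * 13.10) = 17.57 m
Therefore the sprinkler spacing along the lateral = 17.57 m.


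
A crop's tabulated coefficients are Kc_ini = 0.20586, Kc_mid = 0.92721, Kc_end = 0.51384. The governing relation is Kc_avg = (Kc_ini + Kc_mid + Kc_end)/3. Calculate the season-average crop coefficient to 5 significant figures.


Kc_avg = (0.20586 + 0.92721 + 0.51384)/3 = 0.54897
Therefore the season-average crop coefficient = 0.54897.


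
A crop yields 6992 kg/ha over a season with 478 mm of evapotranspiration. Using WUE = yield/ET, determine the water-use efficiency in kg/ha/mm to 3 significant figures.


WUE = 6992 / 478 = 14.6 kg/ha/mm
Therefore the water-use efficiency = 14.6 kg/ha/mm.


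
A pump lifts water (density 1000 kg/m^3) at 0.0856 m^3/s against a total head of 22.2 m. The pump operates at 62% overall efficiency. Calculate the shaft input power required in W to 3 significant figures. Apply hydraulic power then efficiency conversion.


Approach: apply hydraulic power then efficiency conversion, P = rho*g*Q*H; P_in = P/eta.
Step 1 — hydraulic power (P = rho*g*Q*H):
  P = 1000 * 9.81 * 0.0856 * 22.2 = 18642 W
Step 2 — input power: P_in = P/eta = 18642 / 0.62 = 30100 W
Therefore the shaft input power required = 30100 W.


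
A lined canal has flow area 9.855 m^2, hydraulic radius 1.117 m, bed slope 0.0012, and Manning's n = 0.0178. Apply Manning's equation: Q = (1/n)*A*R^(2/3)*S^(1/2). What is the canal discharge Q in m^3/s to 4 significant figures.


Q = (1/0.0178) * 9.855 * 1.117^(2/3) * 0.0012^(1/2) = 20.65 m^3/s
Therefore the canal discharge Q = 20.65 m^3/s.


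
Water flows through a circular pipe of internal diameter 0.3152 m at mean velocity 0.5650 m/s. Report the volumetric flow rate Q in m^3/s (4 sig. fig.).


Approach: apply the continuity equation for pipe flow, Q = A * v with A = pi*(D/2)^2.
A = pi*(0.3152/2)^2 = 0.0780301 m^2
Q = 0.0780301 * 0.5650 = 0.04409 m^3/s
Therefore the volumetric flow rate Q = 0.04409 m^3/s.


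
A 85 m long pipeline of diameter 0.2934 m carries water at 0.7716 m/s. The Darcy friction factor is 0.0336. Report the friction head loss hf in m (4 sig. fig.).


Approach: apply the Darcy-Weisbach equation, hf = f*(L/D)*(v^2/(2g)).
hf = 0.0336 * (85/0.2934) * (0.7716^2 / (2*9.81))
hf = 0.2954 m
Therefore the friction head loss hf = 0.2954 m.


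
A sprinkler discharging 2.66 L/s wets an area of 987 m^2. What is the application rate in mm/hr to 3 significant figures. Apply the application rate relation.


Approach: apply the application rate relation, rate = (Q/A)*3600.
rate = (2.66 / 987) * 3600 = 9.70 mm/hr
Therefore the application rate = 9.70 mm/hr.


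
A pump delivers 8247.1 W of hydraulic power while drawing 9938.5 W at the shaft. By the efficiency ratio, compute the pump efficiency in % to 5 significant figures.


Approach: apply the efficiency ratio, eta = (P_out/P_in)*100.
eta = (8247.1 / 9938.5) * 100 = 82.981 %
Therefore the pump efficiency = 82.981 %.


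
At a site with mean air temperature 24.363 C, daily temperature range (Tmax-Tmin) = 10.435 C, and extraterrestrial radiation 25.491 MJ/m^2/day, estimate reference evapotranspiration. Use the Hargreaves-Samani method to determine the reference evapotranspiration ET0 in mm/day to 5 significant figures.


Approach: apply the Hargreaves-Samani method, ET0 = 0.0023*(Tmean+17.8)*sqrt(Tmax-Tmin)*0.408*Ra.
ET0 = 0.0023*(24.363+17.8)*sqrt(10.435)*0.408*25.491 = 3.2580 mm/day
Therefore the reference evapotranspiration ET0 = 3.2580 mm/day.


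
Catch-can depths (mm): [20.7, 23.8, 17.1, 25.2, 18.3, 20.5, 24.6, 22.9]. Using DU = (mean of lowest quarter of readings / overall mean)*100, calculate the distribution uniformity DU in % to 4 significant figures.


sorted lowest 2 of 8: [17.1, 18.3] -> mean = 17.7000 mm
overall mean = 21.6375 mm
DU = (17.7000/21.6375)*100 = 81.80 %
Therefore the distribution uniformity DU = 81.80 %.


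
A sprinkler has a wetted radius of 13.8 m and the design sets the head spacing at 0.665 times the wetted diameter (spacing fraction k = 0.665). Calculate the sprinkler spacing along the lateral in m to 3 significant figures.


Approach: apply the sprinkler spacing rule (spacing as a fraction of wetted diameter), S = k*(2*R).
S = 0.665 * (2 * 13.8) = 18.4 m
Therefore the sprinkler spacing along the lateral = 18.4 m.


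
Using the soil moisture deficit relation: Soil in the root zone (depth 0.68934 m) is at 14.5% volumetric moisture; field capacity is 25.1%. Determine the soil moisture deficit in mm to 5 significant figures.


Approach: apply the soil moisture deficit relation, SMD = (FC - theta)/100 * depth * 1000.
SMD = (25.1 - 14.5)/100 * 0.68934 * 1000 = 73.070 mm
Therefore the soil moisture deficit = 73.070 mm.


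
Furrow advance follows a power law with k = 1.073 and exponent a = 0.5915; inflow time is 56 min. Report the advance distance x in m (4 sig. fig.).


Approach: apply the power-law advance function, x = k*t^a.
x = 1.073 * 56^0.5915 = 11.61 m
Therefore the advance distance x = 11.61 m.


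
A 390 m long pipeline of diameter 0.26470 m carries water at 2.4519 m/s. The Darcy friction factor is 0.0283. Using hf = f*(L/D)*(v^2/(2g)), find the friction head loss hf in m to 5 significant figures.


hf = 0.0283 * (390/0.26470) * (2.4519^2 / (2*9.81))
hf = 12.776 m
Therefore the friction head loss hf = 12.776 m.


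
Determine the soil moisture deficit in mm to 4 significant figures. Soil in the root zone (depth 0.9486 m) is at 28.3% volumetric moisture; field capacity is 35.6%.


Approach: apply the soil moisture deficit relation, SMD = (FC - theta)/100 * depth * 1000.
SMD = (35.6 - 28.3)/100 * 0.9486 * 1000 = 69.25 mm
Therefore the soil moisture deficit = 69.25 mm.


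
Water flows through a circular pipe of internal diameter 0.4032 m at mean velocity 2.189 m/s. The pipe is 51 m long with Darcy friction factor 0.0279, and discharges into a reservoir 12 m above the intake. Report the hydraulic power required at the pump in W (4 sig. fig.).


Approach: apply continuity + Darcy-Weisbach + hydraulic power, Q = A*v; hf = f*(L/D)*(v^2/(2g)); H = static + hf; P = rho*g*Q*H.
Step 1 — flow rate (continuity, Q = A*v):
  A = pi*(0.4032/2)^2 = 0.127682 m^2
  Q = 0.127682 * 2.189 = 0.279497 m^3/s
Step 2 — friction head loss (Darcy-Weisbach):
  hf = 0.0279 * (51/0.4032) * (2.189^2 / (2*9.81))
  hf = 0.861879 m
Step 3 — total head: H = 12 + 0.861879 = 12.8619 m
Step 4 — hydraulic power (P = rho*g*Q*H):
  P = 1000 * 9.81 * 0.279497 * 12.8619 = 35270 W
Therefore the hydraulic power required at the pump = 35270 W.


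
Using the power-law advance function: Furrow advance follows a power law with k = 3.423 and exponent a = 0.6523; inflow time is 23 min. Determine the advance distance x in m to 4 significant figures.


Approach: apply the power-law advance function, x = k*t^a.
x = 3.423 * 23^0.6523 = 26.46 m
Therefore the advance distance x = 26.46 m.


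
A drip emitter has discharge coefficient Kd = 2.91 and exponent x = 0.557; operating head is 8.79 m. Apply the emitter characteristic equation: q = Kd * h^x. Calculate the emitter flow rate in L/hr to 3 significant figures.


q = 2.91 * 8.79^0.557 = 9.77 L/hr
Therefore the emitter flow rate = 9.77 L/hr.


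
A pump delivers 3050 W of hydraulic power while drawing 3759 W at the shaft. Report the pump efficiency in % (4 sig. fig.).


Approach: apply the efficiency ratio, eta = (P_out/P_in)*100.
eta = (3050 / 3759) * 100 = 81.14 %
Therefore the pump efficiency = 81.14 %.


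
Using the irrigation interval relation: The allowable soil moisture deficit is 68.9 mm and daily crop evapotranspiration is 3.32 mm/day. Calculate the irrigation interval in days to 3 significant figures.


Approach: apply the irrigation interval relation, interval = SMD / ETc.
interval = 68.9 / 3.32 = 20.8 days
Therefore the irrigation interval = 20.8 days.


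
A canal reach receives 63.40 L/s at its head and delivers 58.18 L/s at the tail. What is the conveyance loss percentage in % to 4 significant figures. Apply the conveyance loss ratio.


Approach: apply the conveyance loss ratio, loss% = ((Q_head - Q_tail)/Q_head)*100.
loss = ((63.40 - 58.18)/63.40)*100 = 8.233 %
Therefore the conveyance loss percentage = 8.233 %.


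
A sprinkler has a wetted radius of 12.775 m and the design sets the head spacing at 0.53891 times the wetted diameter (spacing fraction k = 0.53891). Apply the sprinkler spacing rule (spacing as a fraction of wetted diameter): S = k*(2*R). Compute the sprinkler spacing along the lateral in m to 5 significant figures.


S = 0.53891 * (2 * 12.775) = 13.769 m
Therefore the sprinkler spacing along the lateral = 13.769 m.


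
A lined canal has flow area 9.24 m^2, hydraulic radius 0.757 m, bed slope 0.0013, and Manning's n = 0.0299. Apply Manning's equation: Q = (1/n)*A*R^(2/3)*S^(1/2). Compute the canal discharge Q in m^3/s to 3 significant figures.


Q = (1/0.0299) * 9.24 * 0.757^(2/3) * 0.0013^(1/2) = 9.25 m^3/s
Therefore the canal discharge Q = 9.25 m^3/s.


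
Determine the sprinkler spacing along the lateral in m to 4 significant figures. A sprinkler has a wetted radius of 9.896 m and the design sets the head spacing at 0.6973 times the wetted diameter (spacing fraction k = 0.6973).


Approach: apply the sprinkler spacing rule (spacing as a fraction of wetted diameter), S = k*(2*R).
S = 0.6973 * (2 * 9.896) = 13.80 m
Therefore the sprinkler spacing along the lateral = 13.80 m.


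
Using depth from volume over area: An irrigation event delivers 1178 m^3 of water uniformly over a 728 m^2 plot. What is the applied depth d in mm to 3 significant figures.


Approach: apply depth from volume over area, d = (V/A)*1000.
d = (1178 / 728) * 1000 = 1620 mm
Therefore the applied depth d = 1620 mm.


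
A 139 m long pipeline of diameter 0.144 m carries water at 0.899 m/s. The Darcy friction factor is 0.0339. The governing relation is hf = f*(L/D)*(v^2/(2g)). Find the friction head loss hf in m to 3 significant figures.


hf = 0.0339 * (139/0.144) * (0.899^2 / (2*9.81))
hf = 1.35 m
Therefore the friction head loss hf = 1.35 m.


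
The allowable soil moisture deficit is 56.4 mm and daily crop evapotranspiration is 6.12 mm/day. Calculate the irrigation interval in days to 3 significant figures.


Approach: apply the irrigation interval relation, interval = SMD / ETc.
interval = 56.4 / 6.12 = 9.22 days
Therefore the irrigation interval = 9.22 days.


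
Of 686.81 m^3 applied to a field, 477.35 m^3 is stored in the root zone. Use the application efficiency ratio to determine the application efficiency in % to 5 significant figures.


Approach: apply the application efficiency ratio, Ea = (stored/applied)*100.
Ea = (477.35/686.81)*100 = 69.502 %
Therefore the application efficiency = 69.502 %.


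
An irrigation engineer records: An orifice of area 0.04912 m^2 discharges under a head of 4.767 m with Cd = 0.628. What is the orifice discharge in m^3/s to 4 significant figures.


Approach: apply the orifice equation, Q = Cd*A*sqrt(2*g*h).
Q = 0.628 * 0.04912 * sqrt(2*9.81*4.767) = 0.2983 m^3/s
Therefore the orifice discharge = 0.2983 m^3/s.


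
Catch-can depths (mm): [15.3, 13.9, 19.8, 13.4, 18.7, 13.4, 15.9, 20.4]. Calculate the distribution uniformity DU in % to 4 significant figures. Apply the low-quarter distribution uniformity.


Approach: apply the low-quarter distribution uniformity, DU = (mean of lowest quarter of readings / overall mean)*100.
sorted lowest 2 of 8: [13.4, 13.4] -> mean = 13.4000 mm
overall mean = 16.3500 mm
DU = (13.4000/16.3500)*100 = 81.96 %
Therefore the distribution uniformity DU = 81.96 %.


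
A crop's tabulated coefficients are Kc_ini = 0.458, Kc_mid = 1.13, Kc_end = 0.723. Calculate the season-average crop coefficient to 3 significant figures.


Approach: apply a simple seasonal average, Kc_avg = (Kc_ini + Kc_mid + Kc_end)/3.
Kc_avg = (0.458 + 1.13 + 0.723)/3 = 0.770
Therefore the season-average crop coefficient = 0.770.


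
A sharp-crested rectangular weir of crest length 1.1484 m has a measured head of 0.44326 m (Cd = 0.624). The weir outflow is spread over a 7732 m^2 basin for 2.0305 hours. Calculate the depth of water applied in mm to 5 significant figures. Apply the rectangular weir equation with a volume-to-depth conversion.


Approach: apply the rectangular weir equation with a volume-to-depth conversion, Q = (2/3)*Cd*L*sqrt(2g)*H^1.5; d = Q*t/A * 1000.
Step 1 — weir discharge:
  Q = (2/3)*0.624*1.1484*sqrt(2*9.81)*0.44326^1.5 = 0.6244876 m^3/s
Step 2 — volume: V = 0.6244876 * 2.0305*3600 = 4564.880 m^3
Step 3 — depth: d = V/A * 1000 = 4564.880/7732 * 1000 = 590.39 mm
Therefore the depth of water applied = 590.39 mm.


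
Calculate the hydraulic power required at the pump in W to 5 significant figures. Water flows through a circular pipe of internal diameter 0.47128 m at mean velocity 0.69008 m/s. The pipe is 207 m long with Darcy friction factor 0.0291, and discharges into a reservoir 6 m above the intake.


Approach: apply continuity + Darcy-Weisbach + hydraulic power, Q = A*v; hf = f*(L/D)*(v^2/(2g)); H = static + hf; P = rho*g*Q*H.
Step 1 — flow rate (continuity, Q = A*v):
  A = pi*(0.47128/2)^2 = 0.1744407 m^2
  Q = 0.1744407 * 0.69008 = 0.1203781 m^3/s
Step 2 — friction head loss (Darcy-Weisbach):
  hf = 0.0291 * (207/0.47128) * (0.69008^2 / (2*9.81))
  hf = 0.3102303 m
Step 3 — total head: H = 6 + 0.3102303 = 6.310230 m
Step 4 — hydraulic power (P = rho*g*Q*H):
  P = 1000 * 9.81 * 0.1203781 * 6.310230 = 7451.8 W
Therefore the hydraulic power required at the pump = 7451.8 W.


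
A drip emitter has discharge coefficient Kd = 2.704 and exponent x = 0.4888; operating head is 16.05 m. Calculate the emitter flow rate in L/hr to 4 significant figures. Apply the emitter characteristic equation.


Approach: apply the emitter characteristic equation, q = Kd * h^x.
q = 2.704 * 16.05^0.4888 = 10.50 L/hr
Therefore the emitter flow rate = 10.50 L/hr.


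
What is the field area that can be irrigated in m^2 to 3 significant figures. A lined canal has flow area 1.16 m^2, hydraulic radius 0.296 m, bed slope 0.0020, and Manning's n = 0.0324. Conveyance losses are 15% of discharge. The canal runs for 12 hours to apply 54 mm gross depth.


Approach: apply Manning's equation with a conveyance and depth budget, Q = (1/n)*A*R^(2/3)*S^(1/2); Q_field = Q*(1-loss); Area = Q_field*t/(d/1000).
Step 1 — canal discharge (Manning's equation):
  Q = (1/0.0324) * 1.16 * 0.296^(2/3) * 0.0020^(1/2) = 0.71114 m^3/s
Step 2 — delivered flow: Q_field = 0.71114*(1 - 15/100) = 0.60447 m^3/s
Step 3 — volume delivered: V = 0.60447 * 12*3600 = 26113 m^3
Step 4 — area served: A = V / (depth/1000) = 26113 / 0.054 = 484000 m^2
Therefore the field area that can be irrigated = 484000 m^2.
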